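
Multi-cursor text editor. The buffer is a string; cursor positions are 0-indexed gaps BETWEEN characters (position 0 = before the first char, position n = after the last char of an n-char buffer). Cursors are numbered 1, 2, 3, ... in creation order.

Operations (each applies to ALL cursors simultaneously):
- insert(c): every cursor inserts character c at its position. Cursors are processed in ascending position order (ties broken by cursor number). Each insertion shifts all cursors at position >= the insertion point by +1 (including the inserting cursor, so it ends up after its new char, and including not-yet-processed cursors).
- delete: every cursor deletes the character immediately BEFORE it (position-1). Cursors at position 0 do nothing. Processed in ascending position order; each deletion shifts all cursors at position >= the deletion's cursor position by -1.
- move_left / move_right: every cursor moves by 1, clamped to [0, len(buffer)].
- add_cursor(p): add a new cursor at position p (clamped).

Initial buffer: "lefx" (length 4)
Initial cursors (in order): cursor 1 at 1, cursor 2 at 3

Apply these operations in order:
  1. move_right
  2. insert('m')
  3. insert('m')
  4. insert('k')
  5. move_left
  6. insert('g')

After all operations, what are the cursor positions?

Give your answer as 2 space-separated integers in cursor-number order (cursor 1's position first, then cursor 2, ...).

After op 1 (move_right): buffer="lefx" (len 4), cursors c1@2 c2@4, authorship ....
After op 2 (insert('m')): buffer="lemfxm" (len 6), cursors c1@3 c2@6, authorship ..1..2
After op 3 (insert('m')): buffer="lemmfxmm" (len 8), cursors c1@4 c2@8, authorship ..11..22
After op 4 (insert('k')): buffer="lemmkfxmmk" (len 10), cursors c1@5 c2@10, authorship ..111..222
After op 5 (move_left): buffer="lemmkfxmmk" (len 10), cursors c1@4 c2@9, authorship ..111..222
After op 6 (insert('g')): buffer="lemmgkfxmmgk" (len 12), cursors c1@5 c2@11, authorship ..1111..2222

Answer: 5 11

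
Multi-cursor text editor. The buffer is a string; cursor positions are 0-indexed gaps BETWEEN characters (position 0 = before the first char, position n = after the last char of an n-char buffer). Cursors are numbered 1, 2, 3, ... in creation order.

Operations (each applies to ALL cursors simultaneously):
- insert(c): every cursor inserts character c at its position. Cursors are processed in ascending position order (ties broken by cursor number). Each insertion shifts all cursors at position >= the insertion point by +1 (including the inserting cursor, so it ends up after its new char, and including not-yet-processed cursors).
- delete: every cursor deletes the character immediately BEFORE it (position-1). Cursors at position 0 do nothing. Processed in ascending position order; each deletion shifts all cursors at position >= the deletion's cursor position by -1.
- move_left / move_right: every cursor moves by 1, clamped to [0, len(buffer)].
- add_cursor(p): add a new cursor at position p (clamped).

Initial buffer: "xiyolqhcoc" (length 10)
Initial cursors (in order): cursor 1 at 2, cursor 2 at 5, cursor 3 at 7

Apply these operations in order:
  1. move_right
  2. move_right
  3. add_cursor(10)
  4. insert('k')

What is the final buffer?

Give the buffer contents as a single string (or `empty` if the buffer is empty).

After op 1 (move_right): buffer="xiyolqhcoc" (len 10), cursors c1@3 c2@6 c3@8, authorship ..........
After op 2 (move_right): buffer="xiyolqhcoc" (len 10), cursors c1@4 c2@7 c3@9, authorship ..........
After op 3 (add_cursor(10)): buffer="xiyolqhcoc" (len 10), cursors c1@4 c2@7 c3@9 c4@10, authorship ..........
After op 4 (insert('k')): buffer="xiyoklqhkcokck" (len 14), cursors c1@5 c2@9 c3@12 c4@14, authorship ....1...2..3.4

Answer: xiyoklqhkcokck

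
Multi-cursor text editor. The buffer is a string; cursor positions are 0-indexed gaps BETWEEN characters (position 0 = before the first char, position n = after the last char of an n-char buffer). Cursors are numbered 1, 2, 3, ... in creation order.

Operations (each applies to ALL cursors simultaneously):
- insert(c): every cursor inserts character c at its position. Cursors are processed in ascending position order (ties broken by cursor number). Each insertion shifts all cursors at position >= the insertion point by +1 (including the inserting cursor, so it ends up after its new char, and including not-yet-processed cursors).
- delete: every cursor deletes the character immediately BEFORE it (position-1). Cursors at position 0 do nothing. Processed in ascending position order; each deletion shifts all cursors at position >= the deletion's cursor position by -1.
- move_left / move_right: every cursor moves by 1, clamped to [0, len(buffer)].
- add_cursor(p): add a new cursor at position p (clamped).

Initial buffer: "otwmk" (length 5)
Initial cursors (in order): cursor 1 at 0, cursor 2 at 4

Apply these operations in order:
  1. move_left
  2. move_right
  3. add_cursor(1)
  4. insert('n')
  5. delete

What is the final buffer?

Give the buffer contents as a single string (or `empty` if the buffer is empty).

Answer: otwmk

Derivation:
After op 1 (move_left): buffer="otwmk" (len 5), cursors c1@0 c2@3, authorship .....
After op 2 (move_right): buffer="otwmk" (len 5), cursors c1@1 c2@4, authorship .....
After op 3 (add_cursor(1)): buffer="otwmk" (len 5), cursors c1@1 c3@1 c2@4, authorship .....
After op 4 (insert('n')): buffer="onntwmnk" (len 8), cursors c1@3 c3@3 c2@7, authorship .13...2.
After op 5 (delete): buffer="otwmk" (len 5), cursors c1@1 c3@1 c2@4, authorship .....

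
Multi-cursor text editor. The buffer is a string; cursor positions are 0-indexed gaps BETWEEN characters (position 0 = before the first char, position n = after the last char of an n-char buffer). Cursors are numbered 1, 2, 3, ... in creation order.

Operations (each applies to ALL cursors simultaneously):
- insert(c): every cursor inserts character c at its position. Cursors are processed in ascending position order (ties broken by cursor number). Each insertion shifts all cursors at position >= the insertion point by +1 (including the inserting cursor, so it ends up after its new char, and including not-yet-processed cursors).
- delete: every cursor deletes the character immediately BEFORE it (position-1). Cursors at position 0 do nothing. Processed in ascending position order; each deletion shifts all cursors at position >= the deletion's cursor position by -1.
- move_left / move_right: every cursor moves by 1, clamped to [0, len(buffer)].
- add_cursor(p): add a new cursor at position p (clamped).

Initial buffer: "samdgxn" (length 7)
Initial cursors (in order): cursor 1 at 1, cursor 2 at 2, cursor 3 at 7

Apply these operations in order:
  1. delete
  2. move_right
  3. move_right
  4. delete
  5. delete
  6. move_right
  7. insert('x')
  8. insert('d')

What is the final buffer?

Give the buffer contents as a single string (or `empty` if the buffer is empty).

Answer: xxxddd

Derivation:
After op 1 (delete): buffer="mdgx" (len 4), cursors c1@0 c2@0 c3@4, authorship ....
After op 2 (move_right): buffer="mdgx" (len 4), cursors c1@1 c2@1 c3@4, authorship ....
After op 3 (move_right): buffer="mdgx" (len 4), cursors c1@2 c2@2 c3@4, authorship ....
After op 4 (delete): buffer="g" (len 1), cursors c1@0 c2@0 c3@1, authorship .
After op 5 (delete): buffer="" (len 0), cursors c1@0 c2@0 c3@0, authorship 
After op 6 (move_right): buffer="" (len 0), cursors c1@0 c2@0 c3@0, authorship 
After op 7 (insert('x')): buffer="xxx" (len 3), cursors c1@3 c2@3 c3@3, authorship 123
After op 8 (insert('d')): buffer="xxxddd" (len 6), cursors c1@6 c2@6 c3@6, authorship 123123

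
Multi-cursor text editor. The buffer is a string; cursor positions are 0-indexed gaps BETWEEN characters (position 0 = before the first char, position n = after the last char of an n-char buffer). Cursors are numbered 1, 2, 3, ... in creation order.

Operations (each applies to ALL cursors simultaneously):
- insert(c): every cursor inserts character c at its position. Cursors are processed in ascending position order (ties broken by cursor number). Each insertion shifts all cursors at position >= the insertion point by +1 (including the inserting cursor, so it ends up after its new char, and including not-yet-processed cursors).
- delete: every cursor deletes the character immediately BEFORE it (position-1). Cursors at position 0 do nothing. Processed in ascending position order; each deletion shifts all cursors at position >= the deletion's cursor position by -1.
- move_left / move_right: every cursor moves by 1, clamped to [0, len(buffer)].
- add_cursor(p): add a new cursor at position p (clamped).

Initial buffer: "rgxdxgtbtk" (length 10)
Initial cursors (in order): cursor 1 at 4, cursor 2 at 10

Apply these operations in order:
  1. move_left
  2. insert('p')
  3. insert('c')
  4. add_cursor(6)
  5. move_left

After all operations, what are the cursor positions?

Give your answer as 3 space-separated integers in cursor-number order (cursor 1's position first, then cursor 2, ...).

Answer: 4 12 5

Derivation:
After op 1 (move_left): buffer="rgxdxgtbtk" (len 10), cursors c1@3 c2@9, authorship ..........
After op 2 (insert('p')): buffer="rgxpdxgtbtpk" (len 12), cursors c1@4 c2@11, authorship ...1......2.
After op 3 (insert('c')): buffer="rgxpcdxgtbtpck" (len 14), cursors c1@5 c2@13, authorship ...11......22.
After op 4 (add_cursor(6)): buffer="rgxpcdxgtbtpck" (len 14), cursors c1@5 c3@6 c2@13, authorship ...11......22.
After op 5 (move_left): buffer="rgxpcdxgtbtpck" (len 14), cursors c1@4 c3@5 c2@12, authorship ...11......22.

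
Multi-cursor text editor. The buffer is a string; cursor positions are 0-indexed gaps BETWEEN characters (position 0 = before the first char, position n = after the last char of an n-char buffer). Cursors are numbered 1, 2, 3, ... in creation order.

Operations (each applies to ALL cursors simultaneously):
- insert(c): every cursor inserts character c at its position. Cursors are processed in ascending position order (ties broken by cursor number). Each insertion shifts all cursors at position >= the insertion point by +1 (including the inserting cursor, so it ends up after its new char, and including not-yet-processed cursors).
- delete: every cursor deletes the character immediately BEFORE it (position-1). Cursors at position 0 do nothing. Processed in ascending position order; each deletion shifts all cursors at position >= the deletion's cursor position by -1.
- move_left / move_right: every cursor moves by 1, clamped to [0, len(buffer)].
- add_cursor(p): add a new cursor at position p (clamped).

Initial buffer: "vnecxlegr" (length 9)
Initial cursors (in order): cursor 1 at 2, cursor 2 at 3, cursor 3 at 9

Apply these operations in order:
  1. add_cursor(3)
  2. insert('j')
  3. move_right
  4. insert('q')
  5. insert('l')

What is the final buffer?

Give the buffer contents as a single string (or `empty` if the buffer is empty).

After op 1 (add_cursor(3)): buffer="vnecxlegr" (len 9), cursors c1@2 c2@3 c4@3 c3@9, authorship .........
After op 2 (insert('j')): buffer="vnjejjcxlegrj" (len 13), cursors c1@3 c2@6 c4@6 c3@13, authorship ..1.24......3
After op 3 (move_right): buffer="vnjejjcxlegrj" (len 13), cursors c1@4 c2@7 c4@7 c3@13, authorship ..1.24......3
After op 4 (insert('q')): buffer="vnjeqjjcqqxlegrjq" (len 17), cursors c1@5 c2@10 c4@10 c3@17, authorship ..1.124.24.....33
After op 5 (insert('l')): buffer="vnjeqljjcqqllxlegrjql" (len 21), cursors c1@6 c2@13 c4@13 c3@21, authorship ..1.1124.2424.....333

Answer: vnjeqljjcqqllxlegrjql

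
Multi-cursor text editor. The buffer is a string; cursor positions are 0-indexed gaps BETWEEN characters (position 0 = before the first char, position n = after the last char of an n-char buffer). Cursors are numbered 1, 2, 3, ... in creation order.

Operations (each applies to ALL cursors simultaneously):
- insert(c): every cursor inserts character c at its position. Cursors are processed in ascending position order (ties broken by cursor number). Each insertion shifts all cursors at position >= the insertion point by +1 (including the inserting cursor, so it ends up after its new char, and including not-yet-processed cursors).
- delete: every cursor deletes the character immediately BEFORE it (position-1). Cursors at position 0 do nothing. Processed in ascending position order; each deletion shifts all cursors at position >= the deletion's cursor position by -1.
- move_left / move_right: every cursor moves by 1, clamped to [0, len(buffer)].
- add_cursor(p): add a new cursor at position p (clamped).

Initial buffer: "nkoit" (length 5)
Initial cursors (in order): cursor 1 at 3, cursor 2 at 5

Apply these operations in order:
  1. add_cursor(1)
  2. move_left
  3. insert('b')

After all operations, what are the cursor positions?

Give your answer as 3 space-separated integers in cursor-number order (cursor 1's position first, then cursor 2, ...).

Answer: 4 7 1

Derivation:
After op 1 (add_cursor(1)): buffer="nkoit" (len 5), cursors c3@1 c1@3 c2@5, authorship .....
After op 2 (move_left): buffer="nkoit" (len 5), cursors c3@0 c1@2 c2@4, authorship .....
After op 3 (insert('b')): buffer="bnkboibt" (len 8), cursors c3@1 c1@4 c2@7, authorship 3..1..2.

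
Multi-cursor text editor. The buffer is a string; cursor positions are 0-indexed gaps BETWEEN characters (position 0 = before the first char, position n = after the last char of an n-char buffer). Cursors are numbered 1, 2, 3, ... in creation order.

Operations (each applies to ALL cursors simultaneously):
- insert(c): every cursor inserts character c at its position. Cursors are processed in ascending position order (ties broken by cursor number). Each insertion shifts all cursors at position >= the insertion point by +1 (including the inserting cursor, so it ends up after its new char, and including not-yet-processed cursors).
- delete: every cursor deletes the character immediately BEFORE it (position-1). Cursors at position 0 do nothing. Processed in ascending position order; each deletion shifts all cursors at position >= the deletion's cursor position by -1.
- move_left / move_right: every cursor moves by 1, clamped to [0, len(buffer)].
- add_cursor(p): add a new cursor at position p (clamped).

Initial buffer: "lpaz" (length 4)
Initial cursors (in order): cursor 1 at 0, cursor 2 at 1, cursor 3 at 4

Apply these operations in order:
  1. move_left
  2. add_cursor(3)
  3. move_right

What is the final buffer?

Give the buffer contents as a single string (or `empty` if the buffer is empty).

After op 1 (move_left): buffer="lpaz" (len 4), cursors c1@0 c2@0 c3@3, authorship ....
After op 2 (add_cursor(3)): buffer="lpaz" (len 4), cursors c1@0 c2@0 c3@3 c4@3, authorship ....
After op 3 (move_right): buffer="lpaz" (len 4), cursors c1@1 c2@1 c3@4 c4@4, authorship ....

Answer: lpaz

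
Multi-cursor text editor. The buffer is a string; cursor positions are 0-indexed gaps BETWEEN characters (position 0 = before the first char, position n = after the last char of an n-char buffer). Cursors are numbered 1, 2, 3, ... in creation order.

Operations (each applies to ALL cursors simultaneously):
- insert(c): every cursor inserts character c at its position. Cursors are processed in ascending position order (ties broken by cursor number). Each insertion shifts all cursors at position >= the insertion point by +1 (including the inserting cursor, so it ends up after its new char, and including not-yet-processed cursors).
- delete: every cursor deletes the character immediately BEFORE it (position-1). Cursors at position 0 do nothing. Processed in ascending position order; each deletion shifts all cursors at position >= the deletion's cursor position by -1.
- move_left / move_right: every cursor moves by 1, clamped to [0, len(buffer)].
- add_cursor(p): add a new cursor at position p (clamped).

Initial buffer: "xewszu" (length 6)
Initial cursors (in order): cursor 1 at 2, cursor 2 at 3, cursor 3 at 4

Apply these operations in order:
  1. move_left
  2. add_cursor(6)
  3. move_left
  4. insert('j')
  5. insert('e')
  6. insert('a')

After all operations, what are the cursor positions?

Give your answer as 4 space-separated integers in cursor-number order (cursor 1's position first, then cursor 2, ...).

After op 1 (move_left): buffer="xewszu" (len 6), cursors c1@1 c2@2 c3@3, authorship ......
After op 2 (add_cursor(6)): buffer="xewszu" (len 6), cursors c1@1 c2@2 c3@3 c4@6, authorship ......
After op 3 (move_left): buffer="xewszu" (len 6), cursors c1@0 c2@1 c3@2 c4@5, authorship ......
After op 4 (insert('j')): buffer="jxjejwszju" (len 10), cursors c1@1 c2@3 c3@5 c4@9, authorship 1.2.3...4.
After op 5 (insert('e')): buffer="jexjeejewszjeu" (len 14), cursors c1@2 c2@5 c3@8 c4@13, authorship 11.22.33...44.
After op 6 (insert('a')): buffer="jeaxjeaejeawszjeau" (len 18), cursors c1@3 c2@7 c3@11 c4@17, authorship 111.222.333...444.

Answer: 3 7 11 17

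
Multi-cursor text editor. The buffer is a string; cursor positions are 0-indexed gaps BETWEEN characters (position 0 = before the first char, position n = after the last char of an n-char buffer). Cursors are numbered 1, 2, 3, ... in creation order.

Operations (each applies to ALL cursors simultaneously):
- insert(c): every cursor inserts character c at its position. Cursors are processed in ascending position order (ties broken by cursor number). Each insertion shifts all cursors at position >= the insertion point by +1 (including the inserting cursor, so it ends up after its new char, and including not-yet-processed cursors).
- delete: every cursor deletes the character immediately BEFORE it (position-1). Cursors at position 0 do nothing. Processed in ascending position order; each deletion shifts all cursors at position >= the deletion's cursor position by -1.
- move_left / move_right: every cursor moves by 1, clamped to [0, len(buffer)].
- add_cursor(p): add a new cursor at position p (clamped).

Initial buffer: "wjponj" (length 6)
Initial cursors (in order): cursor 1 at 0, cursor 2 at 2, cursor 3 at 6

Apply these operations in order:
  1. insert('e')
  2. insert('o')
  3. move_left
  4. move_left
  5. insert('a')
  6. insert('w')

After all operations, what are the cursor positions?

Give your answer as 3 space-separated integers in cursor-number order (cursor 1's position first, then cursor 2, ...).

After op 1 (insert('e')): buffer="ewjeponje" (len 9), cursors c1@1 c2@4 c3@9, authorship 1..2....3
After op 2 (insert('o')): buffer="eowjeoponjeo" (len 12), cursors c1@2 c2@6 c3@12, authorship 11..22....33
After op 3 (move_left): buffer="eowjeoponjeo" (len 12), cursors c1@1 c2@5 c3@11, authorship 11..22....33
After op 4 (move_left): buffer="eowjeoponjeo" (len 12), cursors c1@0 c2@4 c3@10, authorship 11..22....33
After op 5 (insert('a')): buffer="aeowjaeoponjaeo" (len 15), cursors c1@1 c2@6 c3@13, authorship 111..222....333
After op 6 (insert('w')): buffer="aweowjaweoponjaweo" (len 18), cursors c1@2 c2@8 c3@16, authorship 1111..2222....3333

Answer: 2 8 16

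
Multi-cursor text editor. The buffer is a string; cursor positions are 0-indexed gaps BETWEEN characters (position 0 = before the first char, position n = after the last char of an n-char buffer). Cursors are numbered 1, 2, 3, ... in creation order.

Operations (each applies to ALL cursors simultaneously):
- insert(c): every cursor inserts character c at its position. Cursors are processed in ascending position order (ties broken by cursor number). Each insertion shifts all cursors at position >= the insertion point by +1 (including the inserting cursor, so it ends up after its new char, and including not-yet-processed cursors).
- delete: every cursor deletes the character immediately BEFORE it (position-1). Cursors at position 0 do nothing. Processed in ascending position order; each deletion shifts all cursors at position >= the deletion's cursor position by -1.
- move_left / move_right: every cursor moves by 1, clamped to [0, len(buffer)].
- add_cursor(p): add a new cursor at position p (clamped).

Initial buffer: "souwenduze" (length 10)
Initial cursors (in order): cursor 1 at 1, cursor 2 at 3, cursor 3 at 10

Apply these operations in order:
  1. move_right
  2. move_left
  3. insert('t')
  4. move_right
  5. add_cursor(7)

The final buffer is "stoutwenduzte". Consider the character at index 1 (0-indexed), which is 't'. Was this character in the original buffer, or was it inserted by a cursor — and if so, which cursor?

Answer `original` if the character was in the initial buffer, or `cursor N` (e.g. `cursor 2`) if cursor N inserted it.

Answer: cursor 1

Derivation:
After op 1 (move_right): buffer="souwenduze" (len 10), cursors c1@2 c2@4 c3@10, authorship ..........
After op 2 (move_left): buffer="souwenduze" (len 10), cursors c1@1 c2@3 c3@9, authorship ..........
After op 3 (insert('t')): buffer="stoutwenduzte" (len 13), cursors c1@2 c2@5 c3@12, authorship .1..2......3.
After op 4 (move_right): buffer="stoutwenduzte" (len 13), cursors c1@3 c2@6 c3@13, authorship .1..2......3.
After op 5 (add_cursor(7)): buffer="stoutwenduzte" (len 13), cursors c1@3 c2@6 c4@7 c3@13, authorship .1..2......3.
Authorship (.=original, N=cursor N): . 1 . . 2 . . . . . . 3 .
Index 1: author = 1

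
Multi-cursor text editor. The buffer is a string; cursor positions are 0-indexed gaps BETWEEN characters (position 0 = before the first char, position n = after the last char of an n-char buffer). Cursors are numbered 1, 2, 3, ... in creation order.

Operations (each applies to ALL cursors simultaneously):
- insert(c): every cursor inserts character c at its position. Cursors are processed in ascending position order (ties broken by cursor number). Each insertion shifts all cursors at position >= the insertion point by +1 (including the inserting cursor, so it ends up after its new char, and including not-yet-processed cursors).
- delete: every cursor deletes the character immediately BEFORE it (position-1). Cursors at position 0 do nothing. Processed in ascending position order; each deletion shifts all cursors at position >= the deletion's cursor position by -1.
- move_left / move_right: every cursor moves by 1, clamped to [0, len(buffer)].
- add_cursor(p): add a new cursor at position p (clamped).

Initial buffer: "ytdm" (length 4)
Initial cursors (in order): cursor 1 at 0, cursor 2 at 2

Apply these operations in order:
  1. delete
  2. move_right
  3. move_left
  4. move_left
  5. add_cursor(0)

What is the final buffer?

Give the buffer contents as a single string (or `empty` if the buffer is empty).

Answer: ydm

Derivation:
After op 1 (delete): buffer="ydm" (len 3), cursors c1@0 c2@1, authorship ...
After op 2 (move_right): buffer="ydm" (len 3), cursors c1@1 c2@2, authorship ...
After op 3 (move_left): buffer="ydm" (len 3), cursors c1@0 c2@1, authorship ...
After op 4 (move_left): buffer="ydm" (len 3), cursors c1@0 c2@0, authorship ...
After op 5 (add_cursor(0)): buffer="ydm" (len 3), cursors c1@0 c2@0 c3@0, authorship ...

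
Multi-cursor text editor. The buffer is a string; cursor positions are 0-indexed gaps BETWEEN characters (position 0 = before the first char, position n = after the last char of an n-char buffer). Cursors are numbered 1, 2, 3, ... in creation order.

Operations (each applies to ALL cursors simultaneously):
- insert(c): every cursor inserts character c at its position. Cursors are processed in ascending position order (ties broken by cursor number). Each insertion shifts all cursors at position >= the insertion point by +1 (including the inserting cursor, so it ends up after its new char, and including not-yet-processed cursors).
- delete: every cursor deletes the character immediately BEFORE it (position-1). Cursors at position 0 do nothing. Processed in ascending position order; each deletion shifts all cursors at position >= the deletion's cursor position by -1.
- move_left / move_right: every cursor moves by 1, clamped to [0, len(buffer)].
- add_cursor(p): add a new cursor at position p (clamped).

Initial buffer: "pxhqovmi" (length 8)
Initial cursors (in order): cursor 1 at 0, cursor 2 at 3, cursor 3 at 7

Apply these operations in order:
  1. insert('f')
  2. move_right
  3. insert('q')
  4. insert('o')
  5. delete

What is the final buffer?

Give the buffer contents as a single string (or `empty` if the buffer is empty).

Answer: fpqxhfqqovmfiq

Derivation:
After op 1 (insert('f')): buffer="fpxhfqovmfi" (len 11), cursors c1@1 c2@5 c3@10, authorship 1...2....3.
After op 2 (move_right): buffer="fpxhfqovmfi" (len 11), cursors c1@2 c2@6 c3@11, authorship 1...2....3.
After op 3 (insert('q')): buffer="fpqxhfqqovmfiq" (len 14), cursors c1@3 c2@8 c3@14, authorship 1.1..2.2...3.3
After op 4 (insert('o')): buffer="fpqoxhfqqoovmfiqo" (len 17), cursors c1@4 c2@10 c3@17, authorship 1.11..2.22...3.33
After op 5 (delete): buffer="fpqxhfqqovmfiq" (len 14), cursors c1@3 c2@8 c3@14, authorship 1.1..2.2...3.3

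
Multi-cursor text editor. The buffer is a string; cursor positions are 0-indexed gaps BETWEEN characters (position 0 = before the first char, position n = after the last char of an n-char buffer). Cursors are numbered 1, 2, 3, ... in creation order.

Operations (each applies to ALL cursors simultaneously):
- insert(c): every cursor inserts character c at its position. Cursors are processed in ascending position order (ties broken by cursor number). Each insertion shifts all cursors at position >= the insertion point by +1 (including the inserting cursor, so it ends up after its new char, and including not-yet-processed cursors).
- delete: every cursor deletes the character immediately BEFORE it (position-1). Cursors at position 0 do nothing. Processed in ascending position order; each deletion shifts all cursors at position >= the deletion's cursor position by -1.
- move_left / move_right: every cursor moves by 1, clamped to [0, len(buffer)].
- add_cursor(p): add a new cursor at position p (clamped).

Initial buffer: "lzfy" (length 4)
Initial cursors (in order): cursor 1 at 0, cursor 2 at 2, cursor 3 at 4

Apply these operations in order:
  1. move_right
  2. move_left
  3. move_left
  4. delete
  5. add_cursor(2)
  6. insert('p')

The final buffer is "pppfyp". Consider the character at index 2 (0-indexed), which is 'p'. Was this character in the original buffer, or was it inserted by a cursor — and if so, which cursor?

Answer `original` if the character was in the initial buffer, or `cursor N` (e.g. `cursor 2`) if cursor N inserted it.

Answer: cursor 3

Derivation:
After op 1 (move_right): buffer="lzfy" (len 4), cursors c1@1 c2@3 c3@4, authorship ....
After op 2 (move_left): buffer="lzfy" (len 4), cursors c1@0 c2@2 c3@3, authorship ....
After op 3 (move_left): buffer="lzfy" (len 4), cursors c1@0 c2@1 c3@2, authorship ....
After op 4 (delete): buffer="fy" (len 2), cursors c1@0 c2@0 c3@0, authorship ..
After op 5 (add_cursor(2)): buffer="fy" (len 2), cursors c1@0 c2@0 c3@0 c4@2, authorship ..
After op 6 (insert('p')): buffer="pppfyp" (len 6), cursors c1@3 c2@3 c3@3 c4@6, authorship 123..4
Authorship (.=original, N=cursor N): 1 2 3 . . 4
Index 2: author = 3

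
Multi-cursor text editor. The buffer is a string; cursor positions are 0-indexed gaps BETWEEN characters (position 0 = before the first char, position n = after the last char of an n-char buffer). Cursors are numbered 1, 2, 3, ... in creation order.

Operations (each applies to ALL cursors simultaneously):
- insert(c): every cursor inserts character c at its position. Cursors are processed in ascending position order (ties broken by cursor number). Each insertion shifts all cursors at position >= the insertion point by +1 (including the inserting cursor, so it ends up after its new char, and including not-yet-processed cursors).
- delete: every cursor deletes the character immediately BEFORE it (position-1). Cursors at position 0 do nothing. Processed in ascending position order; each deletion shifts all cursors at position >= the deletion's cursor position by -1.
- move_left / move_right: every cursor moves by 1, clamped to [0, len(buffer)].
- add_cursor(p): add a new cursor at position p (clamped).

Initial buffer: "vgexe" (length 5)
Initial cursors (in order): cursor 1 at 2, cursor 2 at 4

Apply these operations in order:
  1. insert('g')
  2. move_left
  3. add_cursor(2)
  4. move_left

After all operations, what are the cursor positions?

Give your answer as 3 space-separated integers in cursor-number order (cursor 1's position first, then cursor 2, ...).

After op 1 (insert('g')): buffer="vggexge" (len 7), cursors c1@3 c2@6, authorship ..1..2.
After op 2 (move_left): buffer="vggexge" (len 7), cursors c1@2 c2@5, authorship ..1..2.
After op 3 (add_cursor(2)): buffer="vggexge" (len 7), cursors c1@2 c3@2 c2@5, authorship ..1..2.
After op 4 (move_left): buffer="vggexge" (len 7), cursors c1@1 c3@1 c2@4, authorship ..1..2.

Answer: 1 4 1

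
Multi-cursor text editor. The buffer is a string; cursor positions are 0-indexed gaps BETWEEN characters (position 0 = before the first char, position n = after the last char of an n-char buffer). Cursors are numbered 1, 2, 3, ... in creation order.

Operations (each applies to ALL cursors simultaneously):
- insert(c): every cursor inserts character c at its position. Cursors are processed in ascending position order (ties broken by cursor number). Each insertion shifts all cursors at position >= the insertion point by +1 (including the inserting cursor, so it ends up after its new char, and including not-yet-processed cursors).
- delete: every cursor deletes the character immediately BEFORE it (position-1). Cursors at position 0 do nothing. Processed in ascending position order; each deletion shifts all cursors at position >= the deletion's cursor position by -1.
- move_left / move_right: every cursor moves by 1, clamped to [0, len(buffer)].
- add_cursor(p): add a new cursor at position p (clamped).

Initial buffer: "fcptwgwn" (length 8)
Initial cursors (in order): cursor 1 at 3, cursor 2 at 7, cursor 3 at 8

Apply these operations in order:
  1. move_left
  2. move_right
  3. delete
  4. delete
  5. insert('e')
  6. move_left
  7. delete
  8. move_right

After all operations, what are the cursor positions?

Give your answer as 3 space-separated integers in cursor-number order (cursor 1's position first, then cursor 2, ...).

Answer: 1 2 2

Derivation:
After op 1 (move_left): buffer="fcptwgwn" (len 8), cursors c1@2 c2@6 c3@7, authorship ........
After op 2 (move_right): buffer="fcptwgwn" (len 8), cursors c1@3 c2@7 c3@8, authorship ........
After op 3 (delete): buffer="fctwg" (len 5), cursors c1@2 c2@5 c3@5, authorship .....
After op 4 (delete): buffer="ft" (len 2), cursors c1@1 c2@2 c3@2, authorship ..
After op 5 (insert('e')): buffer="fetee" (len 5), cursors c1@2 c2@5 c3@5, authorship .1.23
After op 6 (move_left): buffer="fetee" (len 5), cursors c1@1 c2@4 c3@4, authorship .1.23
After op 7 (delete): buffer="ee" (len 2), cursors c1@0 c2@1 c3@1, authorship 13
After op 8 (move_right): buffer="ee" (len 2), cursors c1@1 c2@2 c3@2, authorship 13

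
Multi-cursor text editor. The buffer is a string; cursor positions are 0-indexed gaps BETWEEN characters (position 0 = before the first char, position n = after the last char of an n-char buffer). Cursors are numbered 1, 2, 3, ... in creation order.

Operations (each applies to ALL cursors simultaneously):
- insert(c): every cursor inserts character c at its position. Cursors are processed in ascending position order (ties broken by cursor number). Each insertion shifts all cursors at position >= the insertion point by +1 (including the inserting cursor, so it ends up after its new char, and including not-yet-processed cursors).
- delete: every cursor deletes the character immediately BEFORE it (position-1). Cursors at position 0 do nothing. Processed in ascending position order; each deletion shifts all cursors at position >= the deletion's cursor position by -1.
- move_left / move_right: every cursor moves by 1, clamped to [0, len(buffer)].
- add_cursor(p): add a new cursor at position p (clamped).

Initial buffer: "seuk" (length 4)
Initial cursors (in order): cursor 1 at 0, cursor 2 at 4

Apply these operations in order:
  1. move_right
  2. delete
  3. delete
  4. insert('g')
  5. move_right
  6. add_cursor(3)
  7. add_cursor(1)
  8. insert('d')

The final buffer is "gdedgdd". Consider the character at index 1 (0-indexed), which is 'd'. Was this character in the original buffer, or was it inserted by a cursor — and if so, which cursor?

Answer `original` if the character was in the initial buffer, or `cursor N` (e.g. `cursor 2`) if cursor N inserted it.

Answer: cursor 4

Derivation:
After op 1 (move_right): buffer="seuk" (len 4), cursors c1@1 c2@4, authorship ....
After op 2 (delete): buffer="eu" (len 2), cursors c1@0 c2@2, authorship ..
After op 3 (delete): buffer="e" (len 1), cursors c1@0 c2@1, authorship .
After op 4 (insert('g')): buffer="geg" (len 3), cursors c1@1 c2@3, authorship 1.2
After op 5 (move_right): buffer="geg" (len 3), cursors c1@2 c2@3, authorship 1.2
After op 6 (add_cursor(3)): buffer="geg" (len 3), cursors c1@2 c2@3 c3@3, authorship 1.2
After op 7 (add_cursor(1)): buffer="geg" (len 3), cursors c4@1 c1@2 c2@3 c3@3, authorship 1.2
After op 8 (insert('d')): buffer="gdedgdd" (len 7), cursors c4@2 c1@4 c2@7 c3@7, authorship 14.1223
Authorship (.=original, N=cursor N): 1 4 . 1 2 2 3
Index 1: author = 4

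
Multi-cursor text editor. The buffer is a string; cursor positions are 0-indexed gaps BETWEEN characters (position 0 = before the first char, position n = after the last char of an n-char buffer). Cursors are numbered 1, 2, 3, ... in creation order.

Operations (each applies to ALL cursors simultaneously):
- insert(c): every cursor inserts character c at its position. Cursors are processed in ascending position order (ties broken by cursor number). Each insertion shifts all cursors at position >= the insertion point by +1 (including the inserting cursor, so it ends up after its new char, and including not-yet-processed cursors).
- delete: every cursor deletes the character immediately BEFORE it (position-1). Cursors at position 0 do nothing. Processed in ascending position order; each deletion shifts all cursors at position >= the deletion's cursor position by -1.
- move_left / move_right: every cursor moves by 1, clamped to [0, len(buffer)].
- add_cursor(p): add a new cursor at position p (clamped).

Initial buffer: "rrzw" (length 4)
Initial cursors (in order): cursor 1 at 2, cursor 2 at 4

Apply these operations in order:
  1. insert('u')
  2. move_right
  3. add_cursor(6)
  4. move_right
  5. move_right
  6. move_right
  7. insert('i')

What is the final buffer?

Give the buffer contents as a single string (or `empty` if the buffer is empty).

After op 1 (insert('u')): buffer="rruzwu" (len 6), cursors c1@3 c2@6, authorship ..1..2
After op 2 (move_right): buffer="rruzwu" (len 6), cursors c1@4 c2@6, authorship ..1..2
After op 3 (add_cursor(6)): buffer="rruzwu" (len 6), cursors c1@4 c2@6 c3@6, authorship ..1..2
After op 4 (move_right): buffer="rruzwu" (len 6), cursors c1@5 c2@6 c3@6, authorship ..1..2
After op 5 (move_right): buffer="rruzwu" (len 6), cursors c1@6 c2@6 c3@6, authorship ..1..2
After op 6 (move_right): buffer="rruzwu" (len 6), cursors c1@6 c2@6 c3@6, authorship ..1..2
After op 7 (insert('i')): buffer="rruzwuiii" (len 9), cursors c1@9 c2@9 c3@9, authorship ..1..2123

Answer: rruzwuiii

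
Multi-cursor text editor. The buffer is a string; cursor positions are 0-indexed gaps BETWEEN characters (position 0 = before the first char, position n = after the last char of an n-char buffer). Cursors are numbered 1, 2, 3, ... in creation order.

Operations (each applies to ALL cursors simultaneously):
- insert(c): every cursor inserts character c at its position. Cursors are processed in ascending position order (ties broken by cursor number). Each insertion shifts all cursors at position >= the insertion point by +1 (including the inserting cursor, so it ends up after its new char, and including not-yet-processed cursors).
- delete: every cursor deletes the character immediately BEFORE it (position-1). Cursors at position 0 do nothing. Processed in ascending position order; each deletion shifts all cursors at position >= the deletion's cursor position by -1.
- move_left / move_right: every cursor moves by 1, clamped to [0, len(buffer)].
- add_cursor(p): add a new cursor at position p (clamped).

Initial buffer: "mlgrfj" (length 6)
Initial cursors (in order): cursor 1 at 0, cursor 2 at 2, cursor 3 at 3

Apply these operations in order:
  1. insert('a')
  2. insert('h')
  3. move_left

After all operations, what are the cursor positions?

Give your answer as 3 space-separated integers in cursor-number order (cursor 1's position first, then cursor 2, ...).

After op 1 (insert('a')): buffer="amlagarfj" (len 9), cursors c1@1 c2@4 c3@6, authorship 1..2.3...
After op 2 (insert('h')): buffer="ahmlahgahrfj" (len 12), cursors c1@2 c2@6 c3@9, authorship 11..22.33...
After op 3 (move_left): buffer="ahmlahgahrfj" (len 12), cursors c1@1 c2@5 c3@8, authorship 11..22.33...

Answer: 1 5 8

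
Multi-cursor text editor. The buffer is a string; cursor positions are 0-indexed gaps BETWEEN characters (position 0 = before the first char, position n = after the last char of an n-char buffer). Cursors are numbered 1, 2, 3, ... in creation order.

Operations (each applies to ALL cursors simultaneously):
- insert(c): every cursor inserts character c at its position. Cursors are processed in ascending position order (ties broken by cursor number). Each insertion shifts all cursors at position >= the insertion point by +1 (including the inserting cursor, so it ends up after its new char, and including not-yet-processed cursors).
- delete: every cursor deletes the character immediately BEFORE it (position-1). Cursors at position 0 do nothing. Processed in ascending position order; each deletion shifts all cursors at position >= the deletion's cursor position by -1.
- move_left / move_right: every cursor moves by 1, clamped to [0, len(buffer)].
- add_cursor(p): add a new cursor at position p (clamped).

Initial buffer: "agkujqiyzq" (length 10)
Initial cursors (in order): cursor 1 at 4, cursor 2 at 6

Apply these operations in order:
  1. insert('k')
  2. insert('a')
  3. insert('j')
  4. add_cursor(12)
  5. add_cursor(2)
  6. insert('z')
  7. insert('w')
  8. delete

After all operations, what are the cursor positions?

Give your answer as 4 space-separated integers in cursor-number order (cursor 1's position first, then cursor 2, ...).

Answer: 9 16 16 3

Derivation:
After op 1 (insert('k')): buffer="agkukjqkiyzq" (len 12), cursors c1@5 c2@8, authorship ....1..2....
After op 2 (insert('a')): buffer="agkukajqkaiyzq" (len 14), cursors c1@6 c2@10, authorship ....11..22....
After op 3 (insert('j')): buffer="agkukajjqkajiyzq" (len 16), cursors c1@7 c2@12, authorship ....111..222....
After op 4 (add_cursor(12)): buffer="agkukajjqkajiyzq" (len 16), cursors c1@7 c2@12 c3@12, authorship ....111..222....
After op 5 (add_cursor(2)): buffer="agkukajjqkajiyzq" (len 16), cursors c4@2 c1@7 c2@12 c3@12, authorship ....111..222....
After op 6 (insert('z')): buffer="agzkukajzjqkajzziyzq" (len 20), cursors c4@3 c1@9 c2@16 c3@16, authorship ..4..1111..22223....
After op 7 (insert('w')): buffer="agzwkukajzwjqkajzzwwiyzq" (len 24), cursors c4@4 c1@11 c2@20 c3@20, authorship ..44..11111..2222323....
After op 8 (delete): buffer="agzkukajzjqkajzziyzq" (len 20), cursors c4@3 c1@9 c2@16 c3@16, authorship ..4..1111..22223....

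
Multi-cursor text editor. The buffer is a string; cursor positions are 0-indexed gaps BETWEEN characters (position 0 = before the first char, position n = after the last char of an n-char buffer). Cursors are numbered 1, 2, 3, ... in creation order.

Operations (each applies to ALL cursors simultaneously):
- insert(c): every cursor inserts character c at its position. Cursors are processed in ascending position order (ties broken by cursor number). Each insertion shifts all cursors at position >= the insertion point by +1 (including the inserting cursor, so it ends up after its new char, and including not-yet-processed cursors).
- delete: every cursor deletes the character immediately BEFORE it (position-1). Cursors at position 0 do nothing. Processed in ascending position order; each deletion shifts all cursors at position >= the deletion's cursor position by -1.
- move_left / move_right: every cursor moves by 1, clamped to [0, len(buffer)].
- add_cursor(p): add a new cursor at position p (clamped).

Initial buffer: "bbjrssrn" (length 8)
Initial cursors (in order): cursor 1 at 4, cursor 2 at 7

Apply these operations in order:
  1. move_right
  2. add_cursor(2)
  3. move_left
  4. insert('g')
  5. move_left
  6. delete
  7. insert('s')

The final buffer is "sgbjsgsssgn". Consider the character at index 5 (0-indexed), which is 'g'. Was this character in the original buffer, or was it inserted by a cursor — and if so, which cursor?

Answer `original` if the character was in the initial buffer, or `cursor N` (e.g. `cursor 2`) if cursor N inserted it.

Answer: cursor 1

Derivation:
After op 1 (move_right): buffer="bbjrssrn" (len 8), cursors c1@5 c2@8, authorship ........
After op 2 (add_cursor(2)): buffer="bbjrssrn" (len 8), cursors c3@2 c1@5 c2@8, authorship ........
After op 3 (move_left): buffer="bbjrssrn" (len 8), cursors c3@1 c1@4 c2@7, authorship ........
After op 4 (insert('g')): buffer="bgbjrgssrgn" (len 11), cursors c3@2 c1@6 c2@10, authorship .3...1...2.
After op 5 (move_left): buffer="bgbjrgssrgn" (len 11), cursors c3@1 c1@5 c2@9, authorship .3...1...2.
After op 6 (delete): buffer="gbjgssgn" (len 8), cursors c3@0 c1@3 c2@6, authorship 3..1..2.
After op 7 (insert('s')): buffer="sgbjsgsssgn" (len 11), cursors c3@1 c1@5 c2@9, authorship 33..11..22.
Authorship (.=original, N=cursor N): 3 3 . . 1 1 . . 2 2 .
Index 5: author = 1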